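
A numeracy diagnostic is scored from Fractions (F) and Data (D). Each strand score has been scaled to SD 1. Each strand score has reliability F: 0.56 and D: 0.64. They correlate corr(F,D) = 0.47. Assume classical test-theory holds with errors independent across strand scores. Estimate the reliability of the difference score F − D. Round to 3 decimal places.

0.245

Var(F−D) = 1 + 1 − 2·0.47 = 2 − 0.94 = 1.06.
Under uncorrelated errors the observed covariances equal the true-score covariances, so only the own-variance terms attenuate.
True-score variance = [0.56 + 0.64] − 0.94 = 1.2 − 0.94 = 0.26.
Reliability = 0.26 / 1.06 = 0.245.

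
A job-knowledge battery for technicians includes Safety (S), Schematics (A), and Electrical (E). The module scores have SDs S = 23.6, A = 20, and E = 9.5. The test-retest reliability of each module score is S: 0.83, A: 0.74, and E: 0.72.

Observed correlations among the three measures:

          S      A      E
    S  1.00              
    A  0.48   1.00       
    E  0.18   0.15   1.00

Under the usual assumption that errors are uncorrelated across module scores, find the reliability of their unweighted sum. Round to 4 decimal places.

0.8633

Var(S+A+E) = 23.6² + 20² + 9.5² + 2·[23.6·20·0.48 + 23.6·9.5·0.18 + 20·9.5·0.15] = 1047.21 + 590.832 = 1638.04.
Because errors are independent across components, Cov(Tᵢ,Tⱼ) = Cov(Xᵢ,Xⱼ); the off-diagonal part of the true-score variance is the same as above.
True-score variance = [23.6²·0.83 + 20²·0.74 + 9.5²·0.72] + 590.832 = 823.257 + 590.832 = 1414.09.
Reliability = 1414.09 / 1638.04 = 0.8633.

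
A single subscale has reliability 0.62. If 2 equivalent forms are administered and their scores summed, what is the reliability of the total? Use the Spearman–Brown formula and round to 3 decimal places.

ρ_k = kρ / (1 + (k−1)ρ) = 2·0.62 / (1 + 1·0.62) = 1.240 / 1.620 = 0.765.

0.765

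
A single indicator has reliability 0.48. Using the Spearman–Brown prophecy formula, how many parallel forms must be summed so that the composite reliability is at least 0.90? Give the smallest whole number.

k ≥ ρ*(1−ρ₁)/(ρ₁(1−ρ*)) = 0.90·0.52 / (0.48·0.10) = 9.750.
Smallest integer k = 10.

10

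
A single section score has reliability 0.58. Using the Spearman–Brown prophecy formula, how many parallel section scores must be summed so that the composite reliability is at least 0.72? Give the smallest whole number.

k ≥ ρ*(1−ρ₁)/(ρ₁(1−ρ*)) = 0.72·0.42 / (0.58·0.28) = 1.862.
Smallest integer k = 2.

2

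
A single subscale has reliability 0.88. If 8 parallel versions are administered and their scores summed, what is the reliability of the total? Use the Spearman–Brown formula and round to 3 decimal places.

ρ_k = kρ / (1 + (k−1)ρ) = 8·0.88 / (1 + 7·0.88) = 7.040 / 7.160 = 0.983.

0.983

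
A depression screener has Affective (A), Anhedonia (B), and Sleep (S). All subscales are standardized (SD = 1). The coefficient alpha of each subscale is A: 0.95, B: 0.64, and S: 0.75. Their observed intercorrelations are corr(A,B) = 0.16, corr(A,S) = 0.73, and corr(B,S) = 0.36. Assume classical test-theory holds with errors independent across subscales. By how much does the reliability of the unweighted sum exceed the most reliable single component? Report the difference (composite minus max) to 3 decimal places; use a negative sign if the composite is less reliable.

-0.070

Var(sum) = 3 + 2.5 = 5.5; true-score variance = 2.34 + 2.5 = 4.84; composite reliability = 0.8800.
Max component reliability = 0.9500.
Difference = 0.8800 − 0.9500 = -0.070.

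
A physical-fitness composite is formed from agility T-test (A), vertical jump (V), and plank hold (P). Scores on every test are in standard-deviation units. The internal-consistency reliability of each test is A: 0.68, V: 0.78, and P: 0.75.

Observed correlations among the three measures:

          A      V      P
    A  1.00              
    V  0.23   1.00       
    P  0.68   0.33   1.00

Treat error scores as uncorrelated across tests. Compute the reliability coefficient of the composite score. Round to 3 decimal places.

Var(A+V+P) = 3 + 2·[0.23 + 0.68 + 0.33] = 3 + 2.48 = 5.48.
Because errors are independent across components, Cov(Tᵢ,Tⱼ) = Cov(Xᵢ,Xⱼ); the off-diagonal part of the true-score variance is the same as above.
True-score variance = [0.68 + 0.78 + 0.75] + 2.48 = 2.21 + 2.48 = 4.69.
Reliability = 4.69 / 5.48 = 0.856.

0.856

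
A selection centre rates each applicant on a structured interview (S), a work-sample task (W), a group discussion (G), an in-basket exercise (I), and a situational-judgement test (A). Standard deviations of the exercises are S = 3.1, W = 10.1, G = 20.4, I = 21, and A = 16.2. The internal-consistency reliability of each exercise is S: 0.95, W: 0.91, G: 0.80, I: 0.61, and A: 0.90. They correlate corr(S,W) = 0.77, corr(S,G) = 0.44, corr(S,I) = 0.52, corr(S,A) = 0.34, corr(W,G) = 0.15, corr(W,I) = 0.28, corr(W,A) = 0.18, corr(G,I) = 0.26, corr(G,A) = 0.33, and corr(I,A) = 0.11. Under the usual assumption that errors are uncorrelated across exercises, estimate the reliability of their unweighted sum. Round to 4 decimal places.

Var(S+W+G+I+A) = 3.1² + 10.1² + 20.4² + 21² + 16.2² + 2·[3.1·10.1·0.77 + 3.1·20.4·0.44 + 3.1·21·0.52 + 3.1·16.2·0.34 + 10.1·20.4·0.15 + 10.1·21·0.28 + 10.1·16.2·0.18 + 20.4·21·0.26 + 20.4·16.2·0.33 + 21·16.2·0.11] = 1231.22 + 960.942 = 2192.16.
Because errors are independent across components, Cov(Tᵢ,Tⱼ) = Cov(Xᵢ,Xⱼ); the off-diagonal part of the true-score variance is the same as above.
True-score variance = [3.1²·0.95 + 10.1²·0.91 + 20.4²·0.80 + 21²·0.61 + 16.2²·0.90] + 960.942 = 940.093 + 960.942 = 1901.03.
Reliability = 1901.03 / 2192.16 = 0.8672.

0.8672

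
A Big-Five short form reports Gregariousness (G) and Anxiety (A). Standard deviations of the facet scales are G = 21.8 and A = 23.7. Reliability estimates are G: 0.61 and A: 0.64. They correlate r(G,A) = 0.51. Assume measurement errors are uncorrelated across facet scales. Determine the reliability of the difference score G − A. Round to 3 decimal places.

0.240

Var(G−A) = 21.8² + 23.7² − 2·21.8·23.7·0.51 = 1036.93 − 526.993 = 509.937.
Under uncorrelated errors the observed covariances equal the true-score covariances, so only the own-variance terms attenuate.
True-score variance = [21.8²·0.61 + 23.7²·0.64] − 526.993 = 649.378 − 526.993 = 122.385.
Reliability = 122.385 / 509.937 = 0.240.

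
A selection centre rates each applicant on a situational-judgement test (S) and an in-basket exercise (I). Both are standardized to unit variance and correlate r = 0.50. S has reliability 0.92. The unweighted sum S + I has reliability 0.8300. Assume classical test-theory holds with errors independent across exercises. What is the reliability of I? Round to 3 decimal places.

0.570

Var(S+I) = 2 + 2·0.50 = 3.000.
True-score variance = ρ_S + ρ_I + 2·0.50, so 0.8300 = (0.92 + ρ_I + 1.00) / 3.000.
ρ_I = 0.8300·3.000 − 0.92 − 1.00 = 0.570.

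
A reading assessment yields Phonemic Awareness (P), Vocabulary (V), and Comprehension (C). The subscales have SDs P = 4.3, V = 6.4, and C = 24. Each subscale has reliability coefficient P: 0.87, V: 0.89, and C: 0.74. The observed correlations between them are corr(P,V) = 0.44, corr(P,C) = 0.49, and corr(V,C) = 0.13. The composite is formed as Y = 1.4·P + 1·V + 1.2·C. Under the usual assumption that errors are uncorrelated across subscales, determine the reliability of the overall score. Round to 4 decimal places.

0.8059

Var(Y) = 1.4²·4.3² + 6.4² + 1.2²·24² + 2·[1.4·4.3·6.4·0.44 + 1.68·4.3·24·0.49 + 1.2·6.4·24·0.13] = 906.64 + 251.736 = 1158.38.
Under uncorrelated errors the observed covariances equal the true-score covariances, so only the own-variance terms attenuate.
True-score variance = [1.4²·4.3²·0.87 + 6.4²·0.89 + 1.2²·24²·0.74] + 251.736 = 681.769 + 251.736 = 933.505.
Reliability = 933.505 / 1158.38 = 0.8059.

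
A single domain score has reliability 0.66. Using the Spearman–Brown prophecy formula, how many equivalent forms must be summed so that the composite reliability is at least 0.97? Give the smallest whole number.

17

k ≥ ρ*(1−ρ₁)/(ρ₁(1−ρ*)) = 0.97·0.34 / (0.66·0.03) = 16.657.
Smallest integer k = 17.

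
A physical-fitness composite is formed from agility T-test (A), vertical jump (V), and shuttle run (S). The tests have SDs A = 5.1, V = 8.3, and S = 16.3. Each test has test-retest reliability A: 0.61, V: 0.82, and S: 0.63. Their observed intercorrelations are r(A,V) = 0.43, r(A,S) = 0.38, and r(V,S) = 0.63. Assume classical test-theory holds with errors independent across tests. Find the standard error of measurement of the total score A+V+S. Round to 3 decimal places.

Var(total) = 360.59 + 270.048 = 630.638.
True-score variance = 239.741 + 270.048 = 509.789, so reliability = 0.8084.
Error variance = 630.638 − 509.789 = 120.849; SEM = √120.849 = 10.993.

10.993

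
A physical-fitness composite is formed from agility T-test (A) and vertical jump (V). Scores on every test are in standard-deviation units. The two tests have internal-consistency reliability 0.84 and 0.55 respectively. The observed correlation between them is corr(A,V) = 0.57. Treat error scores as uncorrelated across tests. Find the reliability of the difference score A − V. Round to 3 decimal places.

0.291

Var(A−V) = 1 + 1 − 2·0.57 = 2 − 1.14 = 0.86.
Because errors are independent across components, Cov(Tᵢ,Tⱼ) = Cov(Xᵢ,Xⱼ); the off-diagonal part of the true-score variance is the same as above.
True-score variance = [0.84 + 0.55] − 1.14 = 1.39 − 1.14 = 0.25.
Reliability = 0.25 / 0.86 = 0.291.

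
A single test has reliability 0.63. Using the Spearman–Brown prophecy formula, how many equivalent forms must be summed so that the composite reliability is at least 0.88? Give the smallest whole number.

k ≥ ρ*(1−ρ₁)/(ρ₁(1−ρ*)) = 0.88·0.37 / (0.63·0.12) = 4.307.
Smallest integer k = 5.

5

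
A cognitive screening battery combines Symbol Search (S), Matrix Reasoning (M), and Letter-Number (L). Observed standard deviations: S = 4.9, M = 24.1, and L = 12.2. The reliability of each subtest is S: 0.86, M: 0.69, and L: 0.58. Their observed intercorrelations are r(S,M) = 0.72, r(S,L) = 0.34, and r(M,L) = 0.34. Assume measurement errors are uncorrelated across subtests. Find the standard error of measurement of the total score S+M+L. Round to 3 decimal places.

15.682

Var(total) = 753.66 + 410.634 = 1164.29.
True-score variance = 507.735 + 410.634 = 918.368, so reliability = 0.7888.
Error variance = 1164.29 − 918.368 = 245.925; SEM = √245.925 = 15.682.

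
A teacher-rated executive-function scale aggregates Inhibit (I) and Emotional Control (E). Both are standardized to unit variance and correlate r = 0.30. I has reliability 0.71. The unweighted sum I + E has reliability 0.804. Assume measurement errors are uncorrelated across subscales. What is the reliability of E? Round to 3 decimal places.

0.780

Var(I+E) = 2 + 2·0.30 = 2.600.
True-score variance = ρ_I + ρ_E + 2·0.30, so 0.804 = (0.71 + ρ_E + 0.60) / 2.600.
ρ_E = 0.804·2.600 − 0.71 − 0.60 = 0.780.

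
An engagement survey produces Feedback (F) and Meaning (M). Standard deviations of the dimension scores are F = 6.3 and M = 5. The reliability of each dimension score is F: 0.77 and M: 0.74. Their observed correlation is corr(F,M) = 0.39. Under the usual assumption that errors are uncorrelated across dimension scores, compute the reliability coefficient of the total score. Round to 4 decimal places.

Var(F+M) = 6.3² + 5² + 2·[6.3·5·0.39] = 64.69 + 24.57 = 89.26.
Because errors are independent across components, Cov(Tᵢ,Tⱼ) = Cov(Xᵢ,Xⱼ); the off-diagonal part of the true-score variance is the same as above.
True-score variance = [6.3²·0.77 + 5²·0.74] + 24.57 = 49.0613 + 24.57 = 73.6313.
Reliability = 73.6313 / 89.26 = 0.8249.

0.8249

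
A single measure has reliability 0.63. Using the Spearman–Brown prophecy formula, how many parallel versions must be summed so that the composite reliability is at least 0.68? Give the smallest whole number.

k ≥ ρ*(1−ρ₁)/(ρ₁(1−ρ*)) = 0.68·0.37 / (0.63·0.32) = 1.248.
Smallest integer k = 2.

2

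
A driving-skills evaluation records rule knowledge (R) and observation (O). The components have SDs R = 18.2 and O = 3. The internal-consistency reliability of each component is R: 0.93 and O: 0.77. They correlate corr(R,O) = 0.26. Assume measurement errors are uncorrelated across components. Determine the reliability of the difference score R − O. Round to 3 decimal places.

Var(R−O) = 18.2² + 3² − 2·18.2·3·0.26 = 340.24 − 28.392 = 311.848.
Under uncorrelated errors the observed covariances equal the true-score covariances, so only the own-variance terms attenuate.
True-score variance = [18.2²·0.93 + 3²·0.77] − 28.392 = 314.983 − 28.392 = 286.591.
Reliability = 286.591 / 311.848 = 0.919.

0.919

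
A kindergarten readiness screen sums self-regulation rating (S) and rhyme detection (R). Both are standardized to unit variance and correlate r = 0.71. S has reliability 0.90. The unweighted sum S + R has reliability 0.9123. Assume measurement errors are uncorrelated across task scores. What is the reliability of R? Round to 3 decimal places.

Var(S+R) = 2 + 2·0.71 = 3.420.
True-score variance = ρ_S + ρ_R + 2·0.71, so 0.9123 = (0.90 + ρ_R + 1.42) / 3.420.
ρ_R = 0.9123·3.420 − 0.90 − 1.42 = 0.800.

0.800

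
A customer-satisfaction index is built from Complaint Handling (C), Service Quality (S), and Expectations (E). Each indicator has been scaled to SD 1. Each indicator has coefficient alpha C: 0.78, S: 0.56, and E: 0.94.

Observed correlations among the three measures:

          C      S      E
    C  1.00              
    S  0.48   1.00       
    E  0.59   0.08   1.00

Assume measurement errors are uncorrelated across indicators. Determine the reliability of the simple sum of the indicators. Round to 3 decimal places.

0.864

Var(C+S+E) = 3 + 2·[0.48 + 0.59 + 0.08] = 3 + 2.3 = 5.3.
With uncorrelated errors the cross-covariances are all true-score covariance, so they carry over unchanged; only the diagonal terms shrink to ρᵢσᵢ².
True-score variance = [0.78 + 0.56 + 0.94] + 2.3 = 2.28 + 2.3 = 4.58.
Reliability = 4.58 / 5.3 = 0.864.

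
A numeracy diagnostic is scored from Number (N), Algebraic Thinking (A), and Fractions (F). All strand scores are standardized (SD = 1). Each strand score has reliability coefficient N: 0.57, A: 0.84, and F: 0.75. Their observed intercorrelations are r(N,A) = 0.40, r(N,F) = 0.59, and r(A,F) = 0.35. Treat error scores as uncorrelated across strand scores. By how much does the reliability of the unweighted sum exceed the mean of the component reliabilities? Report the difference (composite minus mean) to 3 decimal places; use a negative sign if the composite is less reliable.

0.132

Var(sum) = 3 + 2.68 = 5.68; true-score variance = 2.16 + 2.68 = 4.84; composite reliability = 0.8521.
Mean component reliability = 0.7200.
Difference = 0.8521 − 0.7200 = 0.132.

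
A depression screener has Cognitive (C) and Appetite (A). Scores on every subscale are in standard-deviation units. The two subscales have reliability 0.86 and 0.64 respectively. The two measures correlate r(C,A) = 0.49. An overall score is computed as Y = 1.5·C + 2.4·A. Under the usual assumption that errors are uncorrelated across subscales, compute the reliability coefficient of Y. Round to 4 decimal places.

0.7930

Var(Y) = 1.5² + 2.4² + 2·[3.6·0.49] = 8.01 + 3.528 = 11.538.
Under uncorrelated errors the observed covariances equal the true-score covariances, so only the own-variance terms attenuate.
True-score variance = [1.5²·0.86 + 2.4²·0.64] + 3.528 = 5.6214 + 3.528 = 9.1494.
Reliability = 9.1494 / 11.538 = 0.7930.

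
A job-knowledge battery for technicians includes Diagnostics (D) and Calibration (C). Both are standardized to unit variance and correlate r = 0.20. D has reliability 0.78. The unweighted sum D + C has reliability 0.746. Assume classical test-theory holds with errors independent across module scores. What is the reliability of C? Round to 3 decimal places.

0.610

Var(D+C) = 2 + 2·0.20 = 2.400.
True-score variance = ρ_D + ρ_C + 2·0.20, so 0.746 = (0.78 + ρ_C + 0.40) / 2.400.
ρ_C = 0.746·2.400 − 0.78 − 0.40 = 0.610.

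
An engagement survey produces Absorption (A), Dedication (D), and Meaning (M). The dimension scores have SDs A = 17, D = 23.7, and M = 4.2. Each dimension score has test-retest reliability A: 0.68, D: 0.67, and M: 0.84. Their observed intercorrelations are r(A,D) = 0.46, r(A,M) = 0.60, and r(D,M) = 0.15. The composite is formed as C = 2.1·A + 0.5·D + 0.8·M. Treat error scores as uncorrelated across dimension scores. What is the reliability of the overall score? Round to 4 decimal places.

0.7687

Var(C) = 2.1²·17² + 0.5²·23.7² + 0.8²·4.2² + 2·[1.05·17·23.7·0.46 + 1.68·17·4.2·0.60 + 0.4·23.7·4.2·0.15] = 1426.2 + 545.089 = 1971.29.
With uncorrelated errors the cross-covariances are all true-score covariance, so they carry over unchanged; only the diagonal terms shrink to ρᵢσᵢ².
True-score variance = [2.1²·17²·0.68 + 0.5²·23.7²·0.67 + 0.8²·4.2²·0.84] + 545.089 = 970.22 + 545.089 = 1515.31.
Reliability = 1515.31 / 1971.29 = 0.7687.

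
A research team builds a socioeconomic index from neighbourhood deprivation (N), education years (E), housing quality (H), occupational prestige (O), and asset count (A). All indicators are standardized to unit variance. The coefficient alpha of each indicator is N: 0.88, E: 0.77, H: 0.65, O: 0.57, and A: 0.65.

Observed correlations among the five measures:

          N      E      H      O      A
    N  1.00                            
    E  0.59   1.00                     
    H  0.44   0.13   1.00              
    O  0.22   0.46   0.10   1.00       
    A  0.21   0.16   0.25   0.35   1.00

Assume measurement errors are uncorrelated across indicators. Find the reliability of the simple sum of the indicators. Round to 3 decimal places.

0.863

Var(N+E+H+O+A) = 5 + 2·[0.59 + 0.44 + 0.22 + 0.21 + 0.13 + 0.46 + 0.16 + 0.10 + 0.25 + 0.35] = 5 + 5.82 = 10.82.
Because errors are independent across components, Cov(Tᵢ,Tⱼ) = Cov(Xᵢ,Xⱼ); the off-diagonal part of the true-score variance is the same as above.
True-score variance = [0.88 + 0.77 + 0.65 + 0.57 + 0.65] + 5.82 = 3.52 + 5.82 = 9.34.
Reliability = 9.34 / 10.82 = 0.863.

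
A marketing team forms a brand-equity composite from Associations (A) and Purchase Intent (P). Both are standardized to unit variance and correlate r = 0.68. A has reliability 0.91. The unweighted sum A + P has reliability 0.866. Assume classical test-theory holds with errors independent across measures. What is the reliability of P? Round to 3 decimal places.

Var(A+P) = 2 + 2·0.68 = 3.360.
True-score variance = ρ_A + ρ_P + 2·0.68, so 0.866 = (0.91 + ρ_P + 1.36) / 3.360.
ρ_P = 0.866·3.360 − 0.91 − 1.36 = 0.640.

0.640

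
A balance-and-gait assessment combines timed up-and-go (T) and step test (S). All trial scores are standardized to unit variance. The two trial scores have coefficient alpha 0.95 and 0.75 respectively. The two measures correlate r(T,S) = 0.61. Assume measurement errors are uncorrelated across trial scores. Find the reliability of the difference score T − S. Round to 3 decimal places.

0.615

Var(T−S) = 1 + 1 − 2·0.61 = 2 − 1.22 = 0.78.
Under uncorrelated errors the observed covariances equal the true-score covariances, so only the own-variance terms attenuate.
True-score variance = [0.95 + 0.75] − 1.22 = 1.7 − 1.22 = 0.48.
Reliability = 0.48 / 0.78 = 0.615.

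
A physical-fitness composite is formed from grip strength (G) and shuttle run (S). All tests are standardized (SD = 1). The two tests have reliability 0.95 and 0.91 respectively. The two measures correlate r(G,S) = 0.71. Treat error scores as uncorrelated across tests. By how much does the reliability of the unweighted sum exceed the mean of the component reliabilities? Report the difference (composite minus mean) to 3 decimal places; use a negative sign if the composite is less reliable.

0.029

Var(sum) = 2 + 1.42 = 3.42; true-score variance = 1.86 + 1.42 = 3.28; composite reliability = 0.9591.
Mean component reliability = 0.9300.
Difference = 0.9591 − 0.9300 = 0.029.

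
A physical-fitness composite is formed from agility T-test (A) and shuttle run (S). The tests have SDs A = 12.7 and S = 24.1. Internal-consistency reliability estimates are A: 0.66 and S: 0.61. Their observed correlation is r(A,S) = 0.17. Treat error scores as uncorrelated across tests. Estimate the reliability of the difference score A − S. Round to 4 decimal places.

Var(A−S) = 12.7² + 24.1² − 2·12.7·24.1·0.17 = 742.1 − 104.064 = 638.036.
With uncorrelated errors the cross-covariances are all true-score covariance, so they carry over unchanged; only the diagonal terms shrink to ρᵢσᵢ².
True-score variance = [12.7²·0.66 + 24.1²·0.61] − 104.064 = 460.745 − 104.064 = 356.682.
Reliability = 356.682 / 638.036 = 0.5590.

0.5590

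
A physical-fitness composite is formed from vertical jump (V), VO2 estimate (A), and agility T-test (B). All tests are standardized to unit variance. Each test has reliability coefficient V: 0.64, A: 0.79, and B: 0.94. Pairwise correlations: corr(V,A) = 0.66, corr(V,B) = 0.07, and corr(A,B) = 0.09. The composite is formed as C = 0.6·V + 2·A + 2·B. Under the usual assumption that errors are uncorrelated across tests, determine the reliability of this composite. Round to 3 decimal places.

0.888

Var(C) = 0.6² + 2² + 2² + 2·[1.2·0.66 + 1.2·0.07 + 4·0.09] = 8.36 + 2.472 = 10.832.
Under uncorrelated errors the observed covariances equal the true-score covariances, so only the own-variance terms attenuate.
True-score variance = [0.6²·0.64 + 2²·0.79 + 2²·0.94] + 2.472 = 7.1504 + 2.472 = 9.6224.
Reliability = 9.6224 / 10.832 = 0.888.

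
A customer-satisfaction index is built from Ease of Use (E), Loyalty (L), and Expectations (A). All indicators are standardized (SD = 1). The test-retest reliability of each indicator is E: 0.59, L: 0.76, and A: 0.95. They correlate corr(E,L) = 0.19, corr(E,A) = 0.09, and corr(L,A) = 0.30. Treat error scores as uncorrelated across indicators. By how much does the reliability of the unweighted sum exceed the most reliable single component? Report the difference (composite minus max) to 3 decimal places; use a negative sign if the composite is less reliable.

Var(sum) = 3 + 1.16 = 4.16; true-score variance = 2.3 + 1.16 = 3.46; composite reliability = 0.8317.
Max component reliability = 0.9500.
Difference = 0.8317 − 0.9500 = -0.118.

-0.118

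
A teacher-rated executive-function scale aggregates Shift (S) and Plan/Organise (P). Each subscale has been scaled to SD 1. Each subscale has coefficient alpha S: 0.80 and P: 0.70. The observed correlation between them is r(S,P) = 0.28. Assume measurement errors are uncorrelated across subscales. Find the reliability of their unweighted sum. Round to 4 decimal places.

0.8047

Var(S+P) = 2 + 2·[0.28] = 2 + 0.56 = 2.56.
With uncorrelated errors the cross-covariances are all true-score covariance, so they carry over unchanged; only the diagonal terms shrink to ρᵢσᵢ².
True-score variance = [0.80 + 0.70] + 0.56 = 1.5 + 0.56 = 2.06.
Reliability = 2.06 / 2.56 = 0.8047.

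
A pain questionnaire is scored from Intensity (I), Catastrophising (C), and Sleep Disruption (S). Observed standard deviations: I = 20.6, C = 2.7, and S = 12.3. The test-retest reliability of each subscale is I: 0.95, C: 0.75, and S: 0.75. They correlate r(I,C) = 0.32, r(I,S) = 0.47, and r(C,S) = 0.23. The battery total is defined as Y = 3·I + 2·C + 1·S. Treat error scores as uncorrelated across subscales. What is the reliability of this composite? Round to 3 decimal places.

Var(Y) = 3²·20.6² + 2²·2.7² + 12.3² + 2·[6·20.6·2.7·0.32 + 3·20.6·12.3·0.47 + 2·2.7·12.3·0.23] = 3999.69 + 958.666 = 4958.36.
With uncorrelated errors the cross-covariances are all true-score covariance, so they carry over unchanged; only the diagonal terms shrink to ρᵢσᵢ².
True-score variance = [3²·20.6²·0.95 + 2²·2.7²·0.75 + 12.3²·0.75] + 958.666 = 3763.62 + 958.666 = 4722.28.
Reliability = 4722.28 / 4958.36 = 0.952.

0.952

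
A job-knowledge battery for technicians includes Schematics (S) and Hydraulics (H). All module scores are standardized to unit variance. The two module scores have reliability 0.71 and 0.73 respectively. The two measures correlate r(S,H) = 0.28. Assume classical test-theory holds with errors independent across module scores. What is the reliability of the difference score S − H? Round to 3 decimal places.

0.611

Var(S−H) = 1 + 1 − 2·0.28 = 2 − 0.56 = 1.44.
With uncorrelated errors the cross-covariances are all true-score covariance, so they carry over unchanged; only the diagonal terms shrink to ρᵢσᵢ².
True-score variance = [0.71 + 0.73] − 0.56 = 1.44 − 0.56 = 0.88.
Reliability = 0.88 / 1.44 = 0.611.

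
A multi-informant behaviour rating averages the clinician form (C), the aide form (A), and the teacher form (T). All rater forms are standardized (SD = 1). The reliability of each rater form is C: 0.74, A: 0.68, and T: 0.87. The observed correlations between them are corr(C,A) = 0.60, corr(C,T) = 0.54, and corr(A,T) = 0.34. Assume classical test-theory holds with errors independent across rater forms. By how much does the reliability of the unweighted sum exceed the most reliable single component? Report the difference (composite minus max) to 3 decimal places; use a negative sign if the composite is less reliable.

0.011

Var(sum) = 3 + 2.96 = 5.96; true-score variance = 2.29 + 2.96 = 5.25; composite reliability = 0.8809.
Max component reliability = 0.8700.
Difference = 0.8809 − 0.8700 = 0.011.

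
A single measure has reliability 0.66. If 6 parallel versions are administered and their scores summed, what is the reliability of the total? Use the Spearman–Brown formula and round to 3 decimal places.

ρ_k = kρ / (1 + (k−1)ρ) = 6·0.66 / (1 + 5·0.66) = 3.960 / 4.300 = 0.921.

0.921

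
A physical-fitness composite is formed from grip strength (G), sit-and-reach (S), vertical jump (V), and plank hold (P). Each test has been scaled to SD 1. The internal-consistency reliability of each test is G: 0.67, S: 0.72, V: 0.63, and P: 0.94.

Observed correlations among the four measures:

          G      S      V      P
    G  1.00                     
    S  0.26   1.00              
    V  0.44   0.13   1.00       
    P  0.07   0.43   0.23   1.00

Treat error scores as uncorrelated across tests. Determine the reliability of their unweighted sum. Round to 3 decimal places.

0.854

Var(G+S+V+P) = 4 + 2·[0.26 + 0.44 + 0.07 + 0.13 + 0.43 + 0.23] = 4 + 3.12 = 7.12.
Because errors are independent across components, Cov(Tᵢ,Tⱼ) = Cov(Xᵢ,Xⱼ); the off-diagonal part of the true-score variance is the same as above.
True-score variance = [0.67 + 0.72 + 0.63 + 0.94] + 3.12 = 2.96 + 3.12 = 6.08.
Reliability = 6.08 / 7.12 = 0.854.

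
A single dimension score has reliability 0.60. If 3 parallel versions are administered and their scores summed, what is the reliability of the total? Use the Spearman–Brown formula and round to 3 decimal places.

0.818

ρ_k = kρ / (1 + (k−1)ρ) = 3·0.60 / (1 + 2·0.60) = 1.800 / 2.200 = 0.818.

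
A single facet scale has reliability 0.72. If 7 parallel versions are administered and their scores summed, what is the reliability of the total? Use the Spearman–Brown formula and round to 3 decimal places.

0.947

ρ_k = kρ / (1 + (k−1)ρ) = 7·0.72 / (1 + 6·0.72) = 5.040 / 5.320 = 0.947.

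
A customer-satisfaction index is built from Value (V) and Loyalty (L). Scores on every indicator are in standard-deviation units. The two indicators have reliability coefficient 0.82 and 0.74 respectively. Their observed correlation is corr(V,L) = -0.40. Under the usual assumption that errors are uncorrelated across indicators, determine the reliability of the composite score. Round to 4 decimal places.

0.6333

Var(V+L) = 2 + 2·[(-0.40)] = 2 − 0.8 = 1.2.
With uncorrelated errors the cross-covariances are all true-score covariance, so they carry over unchanged; only the diagonal terms shrink to ρᵢσᵢ².
True-score variance = [0.82 + 0.74] − 0.8 = 1.56 − 0.8 = 0.76.
Reliability = 0.76 / 1.2 = 0.6333.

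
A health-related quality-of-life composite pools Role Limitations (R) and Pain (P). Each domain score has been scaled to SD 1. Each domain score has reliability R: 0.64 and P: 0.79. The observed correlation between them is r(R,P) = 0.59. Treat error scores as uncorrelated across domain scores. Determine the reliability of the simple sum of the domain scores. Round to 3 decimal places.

0.821

Var(R+P) = 2 + 2·[0.59] = 2 + 1.18 = 3.18.
Under uncorrelated errors the observed covariances equal the true-score covariances, so only the own-variance terms attenuate.
True-score variance = [0.64 + 0.79] + 1.18 = 1.43 + 1.18 = 2.61.
Reliability = 2.61 / 3.18 = 0.821.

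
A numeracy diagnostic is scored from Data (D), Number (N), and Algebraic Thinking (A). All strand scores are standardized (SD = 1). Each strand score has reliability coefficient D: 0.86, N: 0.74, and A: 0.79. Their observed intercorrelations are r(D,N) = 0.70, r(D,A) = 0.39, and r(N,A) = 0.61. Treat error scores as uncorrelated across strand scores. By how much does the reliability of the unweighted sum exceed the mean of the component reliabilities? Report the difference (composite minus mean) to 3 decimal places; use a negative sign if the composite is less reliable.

0.108

Var(sum) = 3 + 3.4 = 6.4; true-score variance = 2.39 + 3.4 = 5.79; composite reliability = 0.9047.
Mean component reliability = 0.7967.
Difference = 0.9047 − 0.7967 = 0.108.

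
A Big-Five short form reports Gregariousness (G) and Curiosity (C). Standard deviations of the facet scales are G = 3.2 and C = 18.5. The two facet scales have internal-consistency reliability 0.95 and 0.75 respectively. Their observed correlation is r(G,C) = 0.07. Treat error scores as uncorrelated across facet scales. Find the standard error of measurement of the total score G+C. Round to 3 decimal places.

9.278

Var(total) = 352.49 + 8.288 = 360.778.
True-score variance = 266.416 + 8.288 = 274.704, so reliability = 0.7614.
Error variance = 360.778 − 274.704 = 86.0745; SEM = √86.0745 = 9.278.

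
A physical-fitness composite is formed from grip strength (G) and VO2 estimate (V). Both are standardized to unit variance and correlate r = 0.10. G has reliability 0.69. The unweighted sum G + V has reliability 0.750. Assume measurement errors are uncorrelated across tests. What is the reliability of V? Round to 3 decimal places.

0.760

Var(G+V) = 2 + 2·0.10 = 2.200.
True-score variance = ρ_G + ρ_V + 2·0.10, so 0.750 = (0.69 + ρ_V + 0.20) / 2.200.
ρ_V = 0.750·2.200 − 0.69 − 0.20 = 0.760.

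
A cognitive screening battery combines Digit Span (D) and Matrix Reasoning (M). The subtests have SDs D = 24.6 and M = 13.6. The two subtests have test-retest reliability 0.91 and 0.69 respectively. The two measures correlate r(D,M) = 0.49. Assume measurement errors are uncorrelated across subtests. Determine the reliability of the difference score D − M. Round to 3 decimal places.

Var(D−M) = 24.6² + 13.6² − 2·24.6·13.6·0.49 = 790.12 − 327.869 = 462.251.
Under uncorrelated errors the observed covariances equal the true-score covariances, so only the own-variance terms attenuate.
True-score variance = [24.6²·0.91 + 13.6²·0.69] − 327.869 = 678.318 − 327.869 = 350.449.
Reliability = 350.449 / 462.251 = 0.758.

0.758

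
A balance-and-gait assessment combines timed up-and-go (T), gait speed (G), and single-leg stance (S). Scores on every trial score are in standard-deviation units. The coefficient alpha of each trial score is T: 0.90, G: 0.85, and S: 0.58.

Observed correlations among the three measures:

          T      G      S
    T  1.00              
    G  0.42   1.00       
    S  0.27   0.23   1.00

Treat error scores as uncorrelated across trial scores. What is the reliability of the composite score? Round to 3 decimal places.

0.862

Var(T+G+S) = 3 + 2·[0.42 + 0.27 + 0.23] = 3 + 1.84 = 4.84.
Under uncorrelated errors the observed covariances equal the true-score covariances, so only the own-variance terms attenuate.
True-score variance = [0.90 + 0.85 + 0.58] + 1.84 = 2.33 + 1.84 = 4.17.
Reliability = 4.17 / 4.84 = 0.862.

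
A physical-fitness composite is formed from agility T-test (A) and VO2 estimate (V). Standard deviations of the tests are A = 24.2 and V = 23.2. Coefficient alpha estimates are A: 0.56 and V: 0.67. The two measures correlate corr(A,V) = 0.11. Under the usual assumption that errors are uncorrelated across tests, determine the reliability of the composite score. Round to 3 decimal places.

Var(A+V) = 24.2² + 23.2² + 2·[24.2·23.2·0.11] = 1123.88 + 123.517 = 1247.4.
With uncorrelated errors the cross-covariances are all true-score covariance, so they carry over unchanged; only the diagonal terms shrink to ρᵢσᵢ².
True-score variance = [24.2²·0.56 + 23.2²·0.67] + 123.517 = 688.579 + 123.517 = 812.096.
Reliability = 812.096 / 1247.4 = 0.651.

0.651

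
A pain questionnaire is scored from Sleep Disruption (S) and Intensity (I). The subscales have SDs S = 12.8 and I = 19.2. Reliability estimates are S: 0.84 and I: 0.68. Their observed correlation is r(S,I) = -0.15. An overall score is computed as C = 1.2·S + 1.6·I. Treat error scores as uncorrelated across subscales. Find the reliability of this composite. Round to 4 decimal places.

0.6727

Var(C) = 1.2²·12.8² + 1.6²·19.2² + 2·[1.92·12.8·19.2·(-0.15)] = 1179.65 − 141.558 = 1038.09.
With uncorrelated errors the cross-covariances are all true-score covariance, so they carry over unchanged; only the diagonal terms shrink to ρᵢσᵢ².
True-score variance = [1.2²·12.8²·0.84 + 1.6²·19.2²·0.68] − 141.558 = 839.909 − 141.558 = 698.352.
Reliability = 698.352 / 1038.09 = 0.6727.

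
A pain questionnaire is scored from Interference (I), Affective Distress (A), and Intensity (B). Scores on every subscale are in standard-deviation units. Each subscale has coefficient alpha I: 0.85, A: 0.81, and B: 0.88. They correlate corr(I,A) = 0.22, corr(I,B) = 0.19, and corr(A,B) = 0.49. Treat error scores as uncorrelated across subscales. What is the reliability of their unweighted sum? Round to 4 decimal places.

0.9042

Var(I+A+B) = 3 + 2·[0.22 + 0.19 + 0.49] = 3 + 1.8 = 4.8.
With uncorrelated errors the cross-covariances are all true-score covariance, so they carry over unchanged; only the diagonal terms shrink to ρᵢσᵢ².
True-score variance = [0.85 + 0.81 + 0.88] + 1.8 = 2.54 + 1.8 = 4.34.
Reliability = 4.34 / 4.8 = 0.9042.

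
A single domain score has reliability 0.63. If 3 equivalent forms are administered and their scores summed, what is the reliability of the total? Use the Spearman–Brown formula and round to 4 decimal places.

0.8363

ρ_k = kρ / (1 + (k−1)ρ) = 3·0.63 / (1 + 2·0.63) = 1.890 / 2.260 = 0.8363.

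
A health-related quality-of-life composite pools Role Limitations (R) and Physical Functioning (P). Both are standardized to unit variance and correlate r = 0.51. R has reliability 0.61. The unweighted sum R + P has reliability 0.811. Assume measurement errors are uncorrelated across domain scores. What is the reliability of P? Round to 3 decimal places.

Var(R+P) = 2 + 2·0.51 = 3.020.
True-score variance = ρ_R + ρ_P + 2·0.51, so 0.811 = (0.61 + ρ_P + 1.02) / 3.020.
ρ_P = 0.811·3.020 − 0.61 − 1.02 = 0.819.

0.819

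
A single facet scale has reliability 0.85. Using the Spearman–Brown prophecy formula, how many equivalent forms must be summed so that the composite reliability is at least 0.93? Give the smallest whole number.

k ≥ ρ*(1−ρ₁)/(ρ₁(1−ρ*)) = 0.93·0.15 / (0.85·0.07) = 2.345.
Smallest integer k = 3.

3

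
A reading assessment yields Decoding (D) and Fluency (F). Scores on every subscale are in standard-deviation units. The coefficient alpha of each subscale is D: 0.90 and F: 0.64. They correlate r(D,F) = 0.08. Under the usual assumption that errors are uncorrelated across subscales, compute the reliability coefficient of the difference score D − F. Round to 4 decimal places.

Var(D−F) = 1 + 1 − 2·0.08 = 2 − 0.16 = 1.84.
Because errors are independent across components, Cov(Tᵢ,Tⱼ) = Cov(Xᵢ,Xⱼ); the off-diagonal part of the true-score variance is the same as above.
True-score variance = [0.90 + 0.64] − 0.16 = 1.54 − 0.16 = 1.38.
Reliability = 1.38 / 1.84 = 0.7500.

0.7500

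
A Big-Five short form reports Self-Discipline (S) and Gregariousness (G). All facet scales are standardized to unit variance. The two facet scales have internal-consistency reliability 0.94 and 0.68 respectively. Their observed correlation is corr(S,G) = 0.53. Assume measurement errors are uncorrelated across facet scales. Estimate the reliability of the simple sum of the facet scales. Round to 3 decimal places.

Var(S+G) = 2 + 2·[0.53] = 2 + 1.06 = 3.06.
Because errors are independent across components, Cov(Tᵢ,Tⱼ) = Cov(Xᵢ,Xⱼ); the off-diagonal part of the true-score variance is the same as above.
True-score variance = [0.94 + 0.68] + 1.06 = 1.62 + 1.06 = 2.68.
Reliability = 2.68 / 3.06 = 0.876.

0.876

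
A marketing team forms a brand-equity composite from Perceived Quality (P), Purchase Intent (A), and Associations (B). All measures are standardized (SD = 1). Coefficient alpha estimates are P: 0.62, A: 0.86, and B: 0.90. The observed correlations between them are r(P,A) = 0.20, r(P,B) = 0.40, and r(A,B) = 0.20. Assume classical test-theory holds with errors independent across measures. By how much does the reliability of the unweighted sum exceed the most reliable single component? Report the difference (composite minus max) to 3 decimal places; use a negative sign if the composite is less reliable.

-0.035

Var(sum) = 3 + 1.6 = 4.6; true-score variance = 2.38 + 1.6 = 3.98; composite reliability = 0.8652.
Max component reliability = 0.9000.
Difference = 0.8652 − 0.9000 = -0.035.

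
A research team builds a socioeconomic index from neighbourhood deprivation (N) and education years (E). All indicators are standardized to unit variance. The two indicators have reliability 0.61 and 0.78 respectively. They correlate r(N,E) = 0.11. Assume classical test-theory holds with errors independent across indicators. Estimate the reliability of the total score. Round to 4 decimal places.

Var(N+E) = 2 + 2·[0.11] = 2 + 0.22 = 2.22.
Because errors are independent across components, Cov(Tᵢ,Tⱼ) = Cov(Xᵢ,Xⱼ); the off-diagonal part of the true-score variance is the same as above.
True-score variance = [0.61 + 0.78] + 0.22 = 1.39 + 0.22 = 1.61.
Reliability = 1.61 / 2.22 = 0.7252.

0.7252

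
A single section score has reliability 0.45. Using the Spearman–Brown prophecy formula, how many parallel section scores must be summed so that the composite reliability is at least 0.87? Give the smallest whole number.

k ≥ ρ*(1−ρ₁)/(ρ₁(1−ρ*)) = 0.87·0.55 / (0.45·0.13) = 8.179.
Smallest integer k = 9.

9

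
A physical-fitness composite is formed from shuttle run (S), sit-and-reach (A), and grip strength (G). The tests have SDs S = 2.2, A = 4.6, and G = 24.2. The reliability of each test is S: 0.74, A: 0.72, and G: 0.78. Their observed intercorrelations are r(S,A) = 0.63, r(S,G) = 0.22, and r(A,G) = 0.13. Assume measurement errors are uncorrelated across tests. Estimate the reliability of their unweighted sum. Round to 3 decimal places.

Var(S+A+G) = 2.2² + 4.6² + 24.2² + 2·[2.2·4.6·0.63 + 2.2·24.2·0.22 + 4.6·24.2·0.13] = 611.64 + 65.12 = 676.76.
Because errors are independent across components, Cov(Tᵢ,Tⱼ) = Cov(Xᵢ,Xⱼ); the off-diagonal part of the true-score variance is the same as above.
True-score variance = [2.2²·0.74 + 4.6²·0.72 + 24.2²·0.78] + 65.12 = 475.616 + 65.12 = 540.736.
Reliability = 540.736 / 676.76 = 0.799.

0.799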